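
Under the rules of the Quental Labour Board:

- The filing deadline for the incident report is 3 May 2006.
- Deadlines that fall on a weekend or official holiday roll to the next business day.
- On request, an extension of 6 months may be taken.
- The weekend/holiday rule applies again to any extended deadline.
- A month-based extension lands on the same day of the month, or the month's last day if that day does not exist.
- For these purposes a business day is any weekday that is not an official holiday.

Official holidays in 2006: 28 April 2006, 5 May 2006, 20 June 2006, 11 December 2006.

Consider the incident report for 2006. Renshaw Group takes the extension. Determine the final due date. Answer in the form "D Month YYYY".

The stated deadline is 3 May 2006.
3 May 2006 is a Wednesday and not a listed holiday, so it stands.
The 6 months extension carries 3 May 2006 to 3 November 2006.
3 November 2006 is a Friday and not a listed holiday, so it stands.
Deadline: 3 November 2006.

3 November 2006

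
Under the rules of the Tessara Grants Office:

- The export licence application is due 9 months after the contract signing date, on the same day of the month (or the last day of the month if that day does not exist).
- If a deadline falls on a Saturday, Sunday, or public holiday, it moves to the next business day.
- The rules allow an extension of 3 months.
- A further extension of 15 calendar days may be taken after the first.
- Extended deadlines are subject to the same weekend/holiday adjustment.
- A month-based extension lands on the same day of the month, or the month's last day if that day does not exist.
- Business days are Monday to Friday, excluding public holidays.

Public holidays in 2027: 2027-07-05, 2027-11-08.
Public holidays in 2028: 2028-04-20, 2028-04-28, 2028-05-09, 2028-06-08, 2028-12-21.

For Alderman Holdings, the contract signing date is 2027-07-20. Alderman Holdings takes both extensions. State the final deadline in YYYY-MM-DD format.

9 months after 2027-07-20, on the same day of the month, is 2028-04-20.
2028-04-20 is a listed holiday; the next business day is 2028-04-21 (Friday).
Applying the 3 months extension: 3 months after 2028-04-21 is 2028-07-21.
Since 2028-07-21 is a Friday and not a holiday, the date is unchanged.
Add the 15 calendar-day extension to 2028-07-21: 2028-08-05.
2028-08-05 is a Saturday, so it moves to the next business day, 2028-08-07 (Monday).
The final due date is 2028-08-07.

2028-08-07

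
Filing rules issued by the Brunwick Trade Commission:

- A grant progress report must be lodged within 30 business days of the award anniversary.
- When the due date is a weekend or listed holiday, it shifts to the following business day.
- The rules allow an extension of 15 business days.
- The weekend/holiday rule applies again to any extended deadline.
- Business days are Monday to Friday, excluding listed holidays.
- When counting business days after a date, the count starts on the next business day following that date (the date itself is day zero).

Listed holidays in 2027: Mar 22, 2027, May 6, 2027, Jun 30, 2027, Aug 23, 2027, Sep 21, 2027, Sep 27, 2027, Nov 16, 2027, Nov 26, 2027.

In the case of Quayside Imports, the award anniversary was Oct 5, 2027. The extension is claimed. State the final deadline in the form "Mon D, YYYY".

30 business days after Oct 5, 2027, excluding weekends and holidays, is Nov 17, 2027.
Since Nov 17, 2027 is a Wednesday and not a holiday, the date is unchanged.
Counting 15 further business days from Nov 17, 2027 reaches Dec 9, 2027.
Since Dec 9, 2027 is a Thursday and not a holiday, the date is unchanged.
So the filing is due Dec 9, 2027.

Dec 9, 2027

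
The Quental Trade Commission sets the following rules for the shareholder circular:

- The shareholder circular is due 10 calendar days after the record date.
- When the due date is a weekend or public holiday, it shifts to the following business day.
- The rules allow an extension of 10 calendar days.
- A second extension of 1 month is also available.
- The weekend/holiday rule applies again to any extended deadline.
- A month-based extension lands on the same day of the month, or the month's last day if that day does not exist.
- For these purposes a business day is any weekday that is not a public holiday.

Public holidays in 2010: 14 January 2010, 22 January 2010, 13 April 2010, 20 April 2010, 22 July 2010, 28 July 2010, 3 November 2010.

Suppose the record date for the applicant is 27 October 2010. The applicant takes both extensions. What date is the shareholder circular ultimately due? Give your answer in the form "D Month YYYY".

20 December 2010

From 27 October 2010, 10 calendar days later is 6 November 2010.
6 November 2010 is a Saturday; the next business day is 8 November 2010 (Monday).
Add the 10 calendar-day extension to 8 November 2010: 18 November 2010.
Since 18 November 2010 is a Thursday and not a holiday, the date is unchanged.
Applying the 1 month extension: 1 month after 18 November 2010 is 18 December 2010.
18 December 2010 falls on a Saturday. Rolling to the next business day gives 20 December 2010, a Monday.
The final due date is 20 December 2010.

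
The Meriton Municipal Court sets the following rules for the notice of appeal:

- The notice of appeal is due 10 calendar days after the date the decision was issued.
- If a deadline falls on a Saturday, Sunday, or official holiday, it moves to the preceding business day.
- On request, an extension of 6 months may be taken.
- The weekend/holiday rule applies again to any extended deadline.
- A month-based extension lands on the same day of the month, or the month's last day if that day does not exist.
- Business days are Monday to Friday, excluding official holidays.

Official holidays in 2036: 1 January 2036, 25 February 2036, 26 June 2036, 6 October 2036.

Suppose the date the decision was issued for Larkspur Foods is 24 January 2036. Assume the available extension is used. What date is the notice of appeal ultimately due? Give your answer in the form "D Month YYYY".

Trigger date 24 January 2036 + 10 calendar days = 3 February 2036.
Because 3 February 2036 is a Sunday, the deadline becomes 1 February 2036 (Friday).
Add 6 months to 1 February 2036: 1 August 2036.
Since 1 August 2036 is a Friday and not a holiday, the date is unchanged.
The final due date is 1 August 2036.

1 August 2036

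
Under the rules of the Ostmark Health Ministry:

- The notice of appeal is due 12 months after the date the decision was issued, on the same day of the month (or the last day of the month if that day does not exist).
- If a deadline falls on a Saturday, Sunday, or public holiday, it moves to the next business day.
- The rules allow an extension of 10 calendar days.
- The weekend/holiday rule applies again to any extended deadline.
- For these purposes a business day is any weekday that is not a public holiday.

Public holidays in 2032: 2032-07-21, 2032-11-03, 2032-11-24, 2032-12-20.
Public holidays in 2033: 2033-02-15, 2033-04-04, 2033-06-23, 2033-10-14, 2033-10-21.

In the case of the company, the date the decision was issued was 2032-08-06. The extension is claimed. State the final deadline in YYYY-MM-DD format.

12 months from 2032-08-06 is 2033-08-06.
2033-08-06 falls on a Saturday. Rolling to the next business day gives 2033-08-08, a Monday.
With the 10-day extension, 2033-08-08 becomes 2033-08-18.
Since 2033-08-18 is a Thursday and not a holiday, the date is unchanged.
So the filing is due 2033-08-18.

2033-08-18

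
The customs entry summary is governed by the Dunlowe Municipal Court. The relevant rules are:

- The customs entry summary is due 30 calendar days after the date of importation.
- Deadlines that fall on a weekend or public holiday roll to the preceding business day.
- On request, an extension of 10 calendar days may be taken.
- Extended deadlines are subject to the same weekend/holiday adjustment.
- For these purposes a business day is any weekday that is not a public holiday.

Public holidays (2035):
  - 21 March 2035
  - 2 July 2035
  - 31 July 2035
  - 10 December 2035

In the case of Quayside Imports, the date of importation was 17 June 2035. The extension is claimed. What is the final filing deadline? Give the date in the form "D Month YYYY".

From 17 June 2035, 30 calendar days later is 17 July 2035.
17 July 2035 (Tuesday) is already a business day.
With the 10-day extension, 17 July 2035 becomes 27 July 2035.
27 July 2035 is a Friday and not a listed holiday, so it stands.
Final deadline: 27 July 2035.

27 July 2035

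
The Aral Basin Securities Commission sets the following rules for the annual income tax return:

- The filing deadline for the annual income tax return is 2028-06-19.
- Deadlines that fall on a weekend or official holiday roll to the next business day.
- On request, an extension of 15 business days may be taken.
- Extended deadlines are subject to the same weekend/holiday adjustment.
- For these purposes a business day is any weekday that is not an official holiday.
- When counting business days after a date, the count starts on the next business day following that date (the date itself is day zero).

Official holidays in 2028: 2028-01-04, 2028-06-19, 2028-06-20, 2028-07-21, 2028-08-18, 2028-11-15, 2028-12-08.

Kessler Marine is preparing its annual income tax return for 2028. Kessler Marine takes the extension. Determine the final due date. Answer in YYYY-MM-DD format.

The statutory due date is 2028-06-19.
2028-06-19 falls on a listed holiday. Rolling to the next business day gives 2028-06-21, a Wednesday.
The 15-business-day extension runs from 2028-06-21 to 2028-07-12.
2028-07-12 is a Wednesday and not a listed holiday, so it stands.
Final deadline: 2028-07-12.

2028-07-12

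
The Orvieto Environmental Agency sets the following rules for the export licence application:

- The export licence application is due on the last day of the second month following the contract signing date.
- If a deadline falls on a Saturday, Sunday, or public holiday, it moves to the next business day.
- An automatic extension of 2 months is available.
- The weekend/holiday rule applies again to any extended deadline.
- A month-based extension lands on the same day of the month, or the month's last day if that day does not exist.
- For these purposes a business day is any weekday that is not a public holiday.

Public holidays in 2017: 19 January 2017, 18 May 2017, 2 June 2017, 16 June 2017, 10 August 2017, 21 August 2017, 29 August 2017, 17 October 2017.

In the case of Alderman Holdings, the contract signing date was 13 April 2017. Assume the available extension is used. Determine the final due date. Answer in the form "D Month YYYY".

2 months after 13 April 2017 falls in June 2017; the last day of that month is 30 June 2017.
30 June 2017 is a Friday and not a listed holiday, so it stands.
Applying the 2 months extension: 2 months after 30 June 2017 is 30 August 2017.
30 August 2017 is a Wednesday and not a listed holiday, so it stands.
The final due date is 30 August 2017.

30 August 2017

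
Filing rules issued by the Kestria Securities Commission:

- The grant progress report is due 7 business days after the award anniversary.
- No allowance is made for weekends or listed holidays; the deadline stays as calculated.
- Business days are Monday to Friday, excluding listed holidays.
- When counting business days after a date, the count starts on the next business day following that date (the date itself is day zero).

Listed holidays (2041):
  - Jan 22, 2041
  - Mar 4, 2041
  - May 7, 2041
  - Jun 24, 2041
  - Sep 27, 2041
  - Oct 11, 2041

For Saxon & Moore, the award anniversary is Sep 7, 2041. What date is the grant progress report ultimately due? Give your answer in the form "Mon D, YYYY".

Counting 7 business days after Sep 7, 2041 (skipping weekends and listed holidays) reaches Sep 17, 2041.
Sep 17, 2041 is a Tuesday; no weekend or holiday adjustment applies.
Final deadline: Sep 17, 2041.

Sep 17, 2041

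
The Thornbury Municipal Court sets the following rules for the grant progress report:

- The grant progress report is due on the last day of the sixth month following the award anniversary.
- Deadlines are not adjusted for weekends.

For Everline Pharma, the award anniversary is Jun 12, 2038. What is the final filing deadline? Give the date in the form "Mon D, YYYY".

Dec 31, 2038

The sixth month after Jun 12, 2038 is December 2038, whose last day is Dec 31, 2038.
No adjustment is made for weekends or holidays, so Dec 31, 2038 stands.
The final due date is Dec 31, 2038.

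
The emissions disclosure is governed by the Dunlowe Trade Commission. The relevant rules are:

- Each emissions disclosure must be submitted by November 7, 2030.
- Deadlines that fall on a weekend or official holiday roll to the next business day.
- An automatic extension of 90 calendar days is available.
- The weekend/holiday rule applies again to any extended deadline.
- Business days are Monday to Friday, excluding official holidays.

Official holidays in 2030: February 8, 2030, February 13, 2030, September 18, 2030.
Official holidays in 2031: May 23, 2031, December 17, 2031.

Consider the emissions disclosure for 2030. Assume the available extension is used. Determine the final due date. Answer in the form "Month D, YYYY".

February 5, 2031

Start from the fixed due date, November 7, 2030.
November 7, 2030 is a Thursday and not a listed holiday, so it stands.
Add the 90 calendar-day extension to November 7, 2030: February 5, 2031.
February 5, 2031 (Wednesday) is already a business day.
Deadline: February 5, 2031.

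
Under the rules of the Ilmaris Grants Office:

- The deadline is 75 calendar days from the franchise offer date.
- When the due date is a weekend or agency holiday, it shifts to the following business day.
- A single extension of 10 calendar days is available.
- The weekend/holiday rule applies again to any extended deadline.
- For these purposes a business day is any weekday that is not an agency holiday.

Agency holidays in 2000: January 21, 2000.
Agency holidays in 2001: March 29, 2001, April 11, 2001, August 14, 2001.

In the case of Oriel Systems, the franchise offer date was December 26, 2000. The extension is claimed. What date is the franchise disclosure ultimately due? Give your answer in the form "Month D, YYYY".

Trigger date December 26, 2000 + 75 calendar days = March 11, 2001.
March 11, 2001 falls on a Sunday. Rolling to the next business day gives March 12, 2001, a Monday.
Add the 10 calendar-day extension to March 12, 2001: March 22, 2001.
Since March 22, 2001 is a Thursday and not a holiday, the date is unchanged.
Final deadline: March 22, 2001.

March 22, 2001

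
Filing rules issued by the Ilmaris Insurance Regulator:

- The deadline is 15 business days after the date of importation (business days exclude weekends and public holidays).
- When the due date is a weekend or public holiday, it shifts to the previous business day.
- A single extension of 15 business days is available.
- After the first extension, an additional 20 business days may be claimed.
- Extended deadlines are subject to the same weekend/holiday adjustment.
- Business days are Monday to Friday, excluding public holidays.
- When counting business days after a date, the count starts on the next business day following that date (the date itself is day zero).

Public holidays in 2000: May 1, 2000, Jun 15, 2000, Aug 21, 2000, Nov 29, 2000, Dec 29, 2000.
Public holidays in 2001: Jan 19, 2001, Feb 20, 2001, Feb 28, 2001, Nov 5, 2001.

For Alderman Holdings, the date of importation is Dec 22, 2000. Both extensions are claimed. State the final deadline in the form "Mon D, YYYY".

Starting the day after Dec 22, 2000 and counting 15 business days lands on Jan 15, 2001.
Jan 15, 2001 is a Monday and not a listed holiday, so it stands.
Applying the 15-business-day extension: 15 business days after Jan 15, 2001 is Feb 6, 2001.
Feb 6, 2001 is a Tuesday and not a listed holiday, so it stands.
The 20-business-day extension runs from Feb 6, 2001 to Mar 8, 2001.
Since Mar 8, 2001 is a Thursday and not a holiday, the date is unchanged.
So the filing is due Mar 8, 2001.

Mar 8, 2001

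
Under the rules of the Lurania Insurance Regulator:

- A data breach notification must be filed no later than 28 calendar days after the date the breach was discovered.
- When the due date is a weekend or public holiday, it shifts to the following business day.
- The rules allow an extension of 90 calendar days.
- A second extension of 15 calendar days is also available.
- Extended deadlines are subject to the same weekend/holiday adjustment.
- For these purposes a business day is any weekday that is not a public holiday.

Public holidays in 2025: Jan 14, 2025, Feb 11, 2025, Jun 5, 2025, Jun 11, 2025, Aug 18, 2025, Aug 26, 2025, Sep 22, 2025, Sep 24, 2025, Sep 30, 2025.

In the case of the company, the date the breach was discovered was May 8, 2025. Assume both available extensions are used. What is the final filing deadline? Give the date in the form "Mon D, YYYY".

Sep 19, 2025

From May 8, 2025, 28 calendar days later is Jun 5, 2025.
Jun 5, 2025 is a listed holiday, so it moves to the next business day, Jun 6, 2025 (Friday).
Applying the 90-calendar-day extension: Jun 6, 2025 + 90 days = Sep 4, 2025.
Sep 4, 2025 (Thursday) is already a business day.
The 15-calendar-day extension moves the deadline from Sep 4, 2025 to Sep 19, 2025.
Since Sep 19, 2025 is a Friday and not a holiday, the date is unchanged.
Final deadline: Sep 19, 2025.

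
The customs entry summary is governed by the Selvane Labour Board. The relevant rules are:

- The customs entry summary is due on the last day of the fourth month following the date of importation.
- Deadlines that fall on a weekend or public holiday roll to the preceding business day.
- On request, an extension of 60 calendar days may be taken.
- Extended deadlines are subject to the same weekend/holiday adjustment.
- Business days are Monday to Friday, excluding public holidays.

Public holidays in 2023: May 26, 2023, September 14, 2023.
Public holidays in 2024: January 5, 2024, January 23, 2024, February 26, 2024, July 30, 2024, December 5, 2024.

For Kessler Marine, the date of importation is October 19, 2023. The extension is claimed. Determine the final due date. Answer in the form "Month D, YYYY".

4 months after October 19, 2023 falls in February 2024; the last day of that month is February 29, 2024.
February 29, 2024 (Thursday) is already a business day.
Applying the 60-calendar-day extension: February 29, 2024 + 60 days = April 29, 2024.
Since April 29, 2024 is a Monday and not a holiday, the date is unchanged.
The final due date is April 29, 2024.

April 29, 2024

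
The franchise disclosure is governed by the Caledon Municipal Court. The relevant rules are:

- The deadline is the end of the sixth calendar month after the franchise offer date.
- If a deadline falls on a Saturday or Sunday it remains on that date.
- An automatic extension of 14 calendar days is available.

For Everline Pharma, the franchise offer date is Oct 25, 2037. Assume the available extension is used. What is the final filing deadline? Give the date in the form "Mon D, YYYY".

May 14, 2038

6 months after Oct 25, 2037 falls in April 2038; the last day of that month is Apr 30, 2038.
No adjustment is made for weekends or holidays, so Apr 30, 2038 stands.
With the 14-day extension, Apr 30, 2038 becomes May 14, 2038.
May 14, 2038 is a Friday; no weekend or holiday adjustment applies.
Deadline: May 14, 2038.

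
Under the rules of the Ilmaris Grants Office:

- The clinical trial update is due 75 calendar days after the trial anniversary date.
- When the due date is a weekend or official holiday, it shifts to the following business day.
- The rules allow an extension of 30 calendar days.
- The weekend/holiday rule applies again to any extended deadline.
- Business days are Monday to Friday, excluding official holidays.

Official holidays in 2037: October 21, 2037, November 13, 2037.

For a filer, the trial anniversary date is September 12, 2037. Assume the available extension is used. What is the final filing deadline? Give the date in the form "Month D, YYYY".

December 28, 2037

Adding 75 calendar days to September 12, 2037 gives November 26, 2037.
November 26, 2037 (Thursday) is already a business day.
Add the 30 calendar-day extension to November 26, 2037: December 26, 2037.
Because December 26, 2037 is a Saturday, the deadline becomes December 28, 2037 (Monday).
Final deadline: December 28, 2037.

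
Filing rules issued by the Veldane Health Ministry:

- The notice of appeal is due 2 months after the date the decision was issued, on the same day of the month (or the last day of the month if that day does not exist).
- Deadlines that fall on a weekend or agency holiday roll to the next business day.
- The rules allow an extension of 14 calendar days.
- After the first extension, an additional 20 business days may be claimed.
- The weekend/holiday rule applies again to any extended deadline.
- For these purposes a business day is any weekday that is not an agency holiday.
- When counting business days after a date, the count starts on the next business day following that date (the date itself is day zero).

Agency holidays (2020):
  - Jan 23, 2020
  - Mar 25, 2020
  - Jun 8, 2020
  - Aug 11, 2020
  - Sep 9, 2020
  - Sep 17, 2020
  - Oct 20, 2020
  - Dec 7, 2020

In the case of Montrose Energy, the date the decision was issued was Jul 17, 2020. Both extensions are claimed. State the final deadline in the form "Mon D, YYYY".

Nov 2, 2020

2 months from Jul 17, 2020 is Sep 17, 2020.
Sep 17, 2020 is a listed holiday, so it moves to the next business day, Sep 18, 2020 (Friday).
Applying the 14-calendar-day extension: Sep 18, 2020 + 14 days = Oct 2, 2020.
Oct 2, 2020 (Friday) is already a business day.
The 20-business-day extension runs from Oct 2, 2020 to Nov 2, 2020.
Nov 2, 2020 (Monday) is already a business day.
So the filing is due Nov 2, 2020.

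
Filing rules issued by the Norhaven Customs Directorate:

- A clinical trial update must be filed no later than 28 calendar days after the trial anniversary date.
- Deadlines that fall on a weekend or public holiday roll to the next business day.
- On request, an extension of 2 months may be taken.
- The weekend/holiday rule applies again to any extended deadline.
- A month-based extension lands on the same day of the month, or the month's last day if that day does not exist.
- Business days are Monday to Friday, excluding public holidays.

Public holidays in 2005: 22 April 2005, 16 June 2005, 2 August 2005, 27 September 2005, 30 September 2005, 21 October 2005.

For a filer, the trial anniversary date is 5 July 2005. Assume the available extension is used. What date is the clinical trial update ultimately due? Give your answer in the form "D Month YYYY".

3 October 2005

From 5 July 2005, 28 calendar days later is 2 August 2005.
Because 2 August 2005 is a listed holiday, the deadline becomes 3 August 2005 (Wednesday).
Applying the 2 months extension: 2 months after 3 August 2005 is 3 October 2005.
3 October 2005 falls on a Monday, which is a business day, so no adjustment is needed.
Deadline: 3 October 2005.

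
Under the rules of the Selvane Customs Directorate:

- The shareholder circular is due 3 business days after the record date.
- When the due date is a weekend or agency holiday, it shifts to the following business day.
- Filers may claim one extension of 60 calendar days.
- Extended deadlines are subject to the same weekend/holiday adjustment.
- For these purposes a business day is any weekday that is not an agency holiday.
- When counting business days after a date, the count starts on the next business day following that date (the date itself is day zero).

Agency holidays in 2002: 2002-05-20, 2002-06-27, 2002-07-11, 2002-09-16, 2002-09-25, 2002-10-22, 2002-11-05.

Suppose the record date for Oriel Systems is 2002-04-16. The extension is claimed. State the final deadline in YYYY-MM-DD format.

2002-06-18

3 business days after 2002-04-16, excluding weekends and holidays, is 2002-04-19.
Since 2002-04-19 is a Friday and not a holiday, the date is unchanged.
Applying the 60-calendar-day extension: 2002-04-19 + 60 days = 2002-06-18.
Since 2002-06-18 is a Tuesday and not a holiday, the date is unchanged.
So the filing is due 2002-06-18.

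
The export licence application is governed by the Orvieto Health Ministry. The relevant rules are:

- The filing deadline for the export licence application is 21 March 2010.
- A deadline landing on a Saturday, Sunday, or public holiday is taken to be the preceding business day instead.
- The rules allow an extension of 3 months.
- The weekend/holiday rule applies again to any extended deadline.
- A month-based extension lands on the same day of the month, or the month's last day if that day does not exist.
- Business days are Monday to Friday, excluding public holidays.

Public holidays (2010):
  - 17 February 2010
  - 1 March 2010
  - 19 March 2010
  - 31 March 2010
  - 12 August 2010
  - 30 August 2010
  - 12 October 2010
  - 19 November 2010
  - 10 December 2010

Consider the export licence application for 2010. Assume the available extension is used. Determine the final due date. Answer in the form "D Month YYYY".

The stated deadline is 21 March 2010.
21 March 2010 is a Sunday; the preceding business day is 18 March 2010 (Thursday).
Applying the 3 months extension: 3 months after 18 March 2010 is 18 June 2010.
18 June 2010 falls on a Friday, which is a business day, so no adjustment is needed.
Deadline: 18 June 2010.

18 June 2010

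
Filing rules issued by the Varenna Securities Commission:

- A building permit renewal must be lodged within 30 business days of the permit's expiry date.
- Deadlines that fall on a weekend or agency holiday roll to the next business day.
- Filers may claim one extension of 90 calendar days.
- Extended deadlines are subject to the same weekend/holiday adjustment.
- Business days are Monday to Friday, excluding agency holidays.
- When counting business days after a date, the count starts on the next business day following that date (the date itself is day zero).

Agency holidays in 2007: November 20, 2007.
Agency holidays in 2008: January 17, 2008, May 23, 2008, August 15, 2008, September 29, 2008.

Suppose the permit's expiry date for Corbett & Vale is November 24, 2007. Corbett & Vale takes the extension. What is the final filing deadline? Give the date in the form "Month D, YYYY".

April 3, 2008

Starting the day after November 24, 2007 and counting 30 business days lands on January 4, 2008.
Since January 4, 2008 is a Friday and not a holiday, the date is unchanged.
Add the 90 calendar-day extension to January 4, 2008: April 3, 2008.
April 3, 2008 (Thursday) is already a business day.
The final due date is April 3, 2008.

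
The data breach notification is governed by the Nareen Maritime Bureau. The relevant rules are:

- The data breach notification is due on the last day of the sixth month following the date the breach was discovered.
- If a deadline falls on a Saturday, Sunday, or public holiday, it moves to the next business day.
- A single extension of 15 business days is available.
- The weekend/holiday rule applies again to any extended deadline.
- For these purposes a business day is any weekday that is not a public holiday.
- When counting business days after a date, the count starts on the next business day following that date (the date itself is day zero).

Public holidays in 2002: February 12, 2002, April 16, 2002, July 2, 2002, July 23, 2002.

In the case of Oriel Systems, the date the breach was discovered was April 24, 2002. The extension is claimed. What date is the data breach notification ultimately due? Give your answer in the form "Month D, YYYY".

The sixth month after April 24, 2002 is October 2002, whose last day is October 31, 2002.
Since October 31, 2002 is a Thursday and not a holiday, the date is unchanged.
Applying the 15-business-day extension: 15 business days after October 31, 2002 is November 21, 2002.
November 21, 2002 (Thursday) is already a business day.
Deadline: November 21, 2002.

November 21, 2002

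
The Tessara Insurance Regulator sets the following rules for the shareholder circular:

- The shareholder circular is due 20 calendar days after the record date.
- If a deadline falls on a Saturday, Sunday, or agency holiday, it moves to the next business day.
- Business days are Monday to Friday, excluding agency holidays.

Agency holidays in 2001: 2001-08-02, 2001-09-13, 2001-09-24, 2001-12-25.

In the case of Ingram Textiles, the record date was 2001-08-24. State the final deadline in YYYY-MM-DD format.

Adding 20 calendar days to 2001-08-24 gives 2001-09-13.
Because 2001-09-13 is a listed holiday, the deadline becomes 2001-09-14 (Friday).
Deadline: 2001-09-14.

2001-09-14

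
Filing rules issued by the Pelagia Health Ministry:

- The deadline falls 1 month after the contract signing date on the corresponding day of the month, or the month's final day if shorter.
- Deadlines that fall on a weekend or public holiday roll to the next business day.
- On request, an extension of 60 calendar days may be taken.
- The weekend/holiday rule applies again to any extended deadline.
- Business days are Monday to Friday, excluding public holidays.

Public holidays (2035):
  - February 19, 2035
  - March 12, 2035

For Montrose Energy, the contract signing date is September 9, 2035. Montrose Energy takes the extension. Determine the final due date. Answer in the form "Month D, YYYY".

Moving 1 month forward from September 9, 2035 on the corresponding day gives October 9, 2035.
October 9, 2035 is a Tuesday and not a listed holiday, so it stands.
The 60-calendar-day extension moves the deadline from October 9, 2035 to December 8, 2035.
December 8, 2035 falls on a Saturday. Rolling to the next business day gives December 10, 2035, a Monday.
Deadline: December 10, 2035.

December 10, 2035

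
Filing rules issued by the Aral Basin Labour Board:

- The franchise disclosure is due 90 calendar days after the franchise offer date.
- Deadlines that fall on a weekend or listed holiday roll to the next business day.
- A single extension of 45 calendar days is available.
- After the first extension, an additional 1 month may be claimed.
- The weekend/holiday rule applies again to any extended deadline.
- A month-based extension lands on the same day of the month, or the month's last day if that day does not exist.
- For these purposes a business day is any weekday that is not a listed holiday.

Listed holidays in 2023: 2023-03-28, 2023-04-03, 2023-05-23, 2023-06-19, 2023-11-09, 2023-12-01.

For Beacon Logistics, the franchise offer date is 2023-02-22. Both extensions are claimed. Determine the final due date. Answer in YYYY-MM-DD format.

From 2023-02-22, 90 calendar days later is 2023-05-23.
2023-05-23 is a listed holiday; the next business day is 2023-05-24 (Wednesday).
Add the 45 calendar-day extension to 2023-05-24: 2023-07-08.
2023-07-08 is a Saturday, so it moves to the next business day, 2023-07-10 (Monday).
Add 1 month to 2023-07-10: 2023-08-10.
2023-08-10 falls on a Thursday, which is a business day, so no adjustment is needed.
The final due date is 2023-08-10.

2023-08-10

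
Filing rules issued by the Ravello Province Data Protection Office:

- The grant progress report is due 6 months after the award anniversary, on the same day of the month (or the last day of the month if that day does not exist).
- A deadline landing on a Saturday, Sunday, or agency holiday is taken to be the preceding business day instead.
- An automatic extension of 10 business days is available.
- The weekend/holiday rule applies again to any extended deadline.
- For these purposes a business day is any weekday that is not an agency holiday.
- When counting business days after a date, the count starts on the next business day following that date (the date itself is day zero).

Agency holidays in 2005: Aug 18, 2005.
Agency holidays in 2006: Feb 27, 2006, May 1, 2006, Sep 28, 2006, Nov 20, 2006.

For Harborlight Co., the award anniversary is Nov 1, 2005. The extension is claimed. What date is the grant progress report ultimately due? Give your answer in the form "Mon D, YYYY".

May 15, 2006

6 months from Nov 1, 2005 is May 1, 2006.
May 1, 2006 is a listed holiday; the preceding business day is Apr 28, 2006 (Friday).
Counting 10 further business days from Apr 28, 2006 reaches May 15, 2006.
May 15, 2006 (Monday) is already a business day.
So the filing is due May 15, 2006.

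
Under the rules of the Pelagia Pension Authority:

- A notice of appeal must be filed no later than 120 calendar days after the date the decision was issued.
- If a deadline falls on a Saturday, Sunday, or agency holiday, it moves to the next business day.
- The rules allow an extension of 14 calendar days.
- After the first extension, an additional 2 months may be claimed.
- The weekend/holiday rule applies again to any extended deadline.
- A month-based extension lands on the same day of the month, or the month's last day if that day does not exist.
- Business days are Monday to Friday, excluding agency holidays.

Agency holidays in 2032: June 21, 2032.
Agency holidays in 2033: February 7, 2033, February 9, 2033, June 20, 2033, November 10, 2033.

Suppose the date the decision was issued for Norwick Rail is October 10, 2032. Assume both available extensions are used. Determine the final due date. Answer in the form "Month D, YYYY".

Adding 120 calendar days to October 10, 2032 gives February 7, 2033.
February 7, 2033 falls on a listed holiday. Rolling to the next business day gives February 8, 2033, a Tuesday.
With the 14-day extension, February 8, 2033 becomes February 22, 2033.
February 22, 2033 (Tuesday) is already a business day.
The 2 months extension carries February 22, 2033 to April 22, 2033.
April 22, 2033 is a Friday and not a listed holiday, so it stands.
Deadline: April 22, 2033.

April 22, 2033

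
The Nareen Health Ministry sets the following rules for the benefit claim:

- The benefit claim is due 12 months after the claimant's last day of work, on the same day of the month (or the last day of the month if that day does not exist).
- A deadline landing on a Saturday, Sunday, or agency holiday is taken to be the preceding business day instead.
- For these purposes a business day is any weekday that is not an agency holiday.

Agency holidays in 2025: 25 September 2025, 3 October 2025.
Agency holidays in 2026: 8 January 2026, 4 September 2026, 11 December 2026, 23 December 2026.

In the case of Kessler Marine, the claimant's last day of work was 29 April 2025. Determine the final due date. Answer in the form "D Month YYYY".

29 April 2026

Moving 12 months forward from 29 April 2025 on the corresponding day gives 29 April 2026.
Since 29 April 2026 is a Wednesday and not a holiday, the date is unchanged.
The final due date is 29 April 2026.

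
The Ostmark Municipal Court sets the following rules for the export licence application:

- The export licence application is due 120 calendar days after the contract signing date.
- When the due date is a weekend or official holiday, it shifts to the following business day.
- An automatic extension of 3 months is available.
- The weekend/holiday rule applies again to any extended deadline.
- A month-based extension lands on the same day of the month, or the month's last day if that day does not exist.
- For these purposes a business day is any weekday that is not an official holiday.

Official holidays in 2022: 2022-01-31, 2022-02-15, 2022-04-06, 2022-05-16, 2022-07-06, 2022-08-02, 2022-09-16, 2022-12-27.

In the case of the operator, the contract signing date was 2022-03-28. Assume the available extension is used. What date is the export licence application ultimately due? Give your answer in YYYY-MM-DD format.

Adding 120 calendar days to 2022-03-28 gives 2022-07-26.
2022-07-26 falls on a Tuesday, which is a business day, so no adjustment is needed.
Add 3 months to 2022-07-26: 2022-10-26.
2022-10-26 (Wednesday) is already a business day.
Deadline: 2022-10-26.

2022-10-26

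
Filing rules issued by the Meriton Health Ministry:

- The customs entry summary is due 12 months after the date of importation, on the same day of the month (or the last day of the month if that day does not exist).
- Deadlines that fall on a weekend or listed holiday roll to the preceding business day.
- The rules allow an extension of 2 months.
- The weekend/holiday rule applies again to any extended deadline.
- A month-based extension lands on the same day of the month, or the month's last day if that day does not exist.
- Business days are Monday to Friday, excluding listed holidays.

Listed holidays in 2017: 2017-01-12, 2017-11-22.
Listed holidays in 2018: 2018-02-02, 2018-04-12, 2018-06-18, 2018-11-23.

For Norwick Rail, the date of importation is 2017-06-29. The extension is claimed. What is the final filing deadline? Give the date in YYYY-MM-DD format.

2018-08-29

Moving 12 months forward from 2017-06-29 on the corresponding day gives 2018-06-29.
2018-06-29 is a Friday and not a listed holiday, so it stands.
The 2 months extension carries 2018-06-29 to 2018-08-29.
2018-08-29 (Wednesday) is already a business day.
Deadline: 2018-08-29.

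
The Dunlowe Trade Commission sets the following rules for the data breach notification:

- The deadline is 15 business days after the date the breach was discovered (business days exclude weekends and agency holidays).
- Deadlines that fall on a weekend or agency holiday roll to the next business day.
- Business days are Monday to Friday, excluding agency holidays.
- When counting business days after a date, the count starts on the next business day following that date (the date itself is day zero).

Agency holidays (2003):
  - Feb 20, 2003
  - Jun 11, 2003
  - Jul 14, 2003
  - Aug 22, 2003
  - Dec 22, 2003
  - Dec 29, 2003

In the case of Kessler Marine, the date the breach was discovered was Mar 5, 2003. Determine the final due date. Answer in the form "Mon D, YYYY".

Starting the day after Mar 5, 2003 and counting 15 business days lands on Mar 26, 2003.
Since Mar 26, 2003 is a Wednesday and not a holiday, the date is unchanged.
Final deadline: Mar 26, 2003.

Mar 26, 2003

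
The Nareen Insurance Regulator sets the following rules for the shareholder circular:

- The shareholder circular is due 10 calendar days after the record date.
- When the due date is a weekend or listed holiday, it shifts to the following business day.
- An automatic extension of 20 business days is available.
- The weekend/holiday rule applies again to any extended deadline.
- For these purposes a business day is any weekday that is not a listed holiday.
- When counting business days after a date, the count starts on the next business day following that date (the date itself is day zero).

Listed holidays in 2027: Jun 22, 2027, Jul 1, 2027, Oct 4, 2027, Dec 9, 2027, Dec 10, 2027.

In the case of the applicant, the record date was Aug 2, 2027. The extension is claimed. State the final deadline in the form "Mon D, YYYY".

Sep 9, 2027

Adding 10 calendar days to Aug 2, 2027 gives Aug 12, 2027.
Since Aug 12, 2027 is a Thursday and not a holiday, the date is unchanged.
The 20-business-day extension runs from Aug 12, 2027 to Sep 9, 2027.
Sep 9, 2027 is a Thursday and not a listed holiday, so it stands.
Deadline: Sep 9, 2027.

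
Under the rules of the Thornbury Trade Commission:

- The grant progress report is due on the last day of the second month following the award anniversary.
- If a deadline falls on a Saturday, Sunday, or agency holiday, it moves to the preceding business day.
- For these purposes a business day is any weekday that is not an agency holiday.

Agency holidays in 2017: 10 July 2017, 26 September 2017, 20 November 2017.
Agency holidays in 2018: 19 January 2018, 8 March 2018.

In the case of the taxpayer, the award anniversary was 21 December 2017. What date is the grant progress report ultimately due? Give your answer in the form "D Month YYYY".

28 February 2018

2 months after 21 December 2017 is February 2018; that month ends on 28 February 2018.
28 February 2018 is a Wednesday and not a listed holiday, so it stands.
So the filing is due 28 February 2018.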